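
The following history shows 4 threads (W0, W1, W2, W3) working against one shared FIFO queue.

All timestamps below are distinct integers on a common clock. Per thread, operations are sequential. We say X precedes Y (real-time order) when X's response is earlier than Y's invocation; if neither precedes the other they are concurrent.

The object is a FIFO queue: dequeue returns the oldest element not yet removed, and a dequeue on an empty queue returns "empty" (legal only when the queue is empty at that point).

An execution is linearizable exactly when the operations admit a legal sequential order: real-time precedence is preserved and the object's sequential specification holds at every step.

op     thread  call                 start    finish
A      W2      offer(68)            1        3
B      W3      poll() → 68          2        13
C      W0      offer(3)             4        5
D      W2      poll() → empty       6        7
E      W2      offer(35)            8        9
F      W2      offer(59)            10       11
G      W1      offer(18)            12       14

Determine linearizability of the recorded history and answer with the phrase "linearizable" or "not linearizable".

not linearizable

the violation lands at event 7, D's response at time 7: events 1..6 linearize, events 1..7 do not
exactly one order of the 3 completed ops respects real time; the FIFO queue replay fails
no completion choice of the 1 pending operation (B) rescues it — every subset was tried
for example A, C, D (pending dropped) fails at step 3: D poll() → empty is not legal there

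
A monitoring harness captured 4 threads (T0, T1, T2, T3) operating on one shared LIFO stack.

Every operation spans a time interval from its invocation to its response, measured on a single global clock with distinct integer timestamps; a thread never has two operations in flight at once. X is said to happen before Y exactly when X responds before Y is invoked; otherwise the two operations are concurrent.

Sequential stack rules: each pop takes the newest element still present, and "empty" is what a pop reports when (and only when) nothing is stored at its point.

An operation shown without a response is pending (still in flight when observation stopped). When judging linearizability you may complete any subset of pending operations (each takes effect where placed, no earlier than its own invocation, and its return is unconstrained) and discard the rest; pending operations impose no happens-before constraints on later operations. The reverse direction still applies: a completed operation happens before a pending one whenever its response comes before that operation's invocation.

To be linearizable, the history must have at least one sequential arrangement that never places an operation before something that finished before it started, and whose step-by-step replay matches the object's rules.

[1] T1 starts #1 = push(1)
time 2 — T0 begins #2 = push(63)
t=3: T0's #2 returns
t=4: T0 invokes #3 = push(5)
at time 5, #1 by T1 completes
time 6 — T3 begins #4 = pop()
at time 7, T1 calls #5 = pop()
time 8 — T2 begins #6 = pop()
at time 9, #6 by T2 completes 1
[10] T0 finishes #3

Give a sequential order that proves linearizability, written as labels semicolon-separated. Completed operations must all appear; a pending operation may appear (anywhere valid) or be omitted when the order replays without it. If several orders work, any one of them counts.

1. #1 push(1), leaving stack <1>
2. #2 push(63), leaving stack <1,63>
3. #3 push(5), leaving stack <1,63,5>
4. #4 pop() (pending, included), leaving stack <1,63>
5. #5 pop() (pending, included), leaving stack <1>
6. #6 pop() → 1, leaving stack <>

#1; #2; #3; #4; #5; #6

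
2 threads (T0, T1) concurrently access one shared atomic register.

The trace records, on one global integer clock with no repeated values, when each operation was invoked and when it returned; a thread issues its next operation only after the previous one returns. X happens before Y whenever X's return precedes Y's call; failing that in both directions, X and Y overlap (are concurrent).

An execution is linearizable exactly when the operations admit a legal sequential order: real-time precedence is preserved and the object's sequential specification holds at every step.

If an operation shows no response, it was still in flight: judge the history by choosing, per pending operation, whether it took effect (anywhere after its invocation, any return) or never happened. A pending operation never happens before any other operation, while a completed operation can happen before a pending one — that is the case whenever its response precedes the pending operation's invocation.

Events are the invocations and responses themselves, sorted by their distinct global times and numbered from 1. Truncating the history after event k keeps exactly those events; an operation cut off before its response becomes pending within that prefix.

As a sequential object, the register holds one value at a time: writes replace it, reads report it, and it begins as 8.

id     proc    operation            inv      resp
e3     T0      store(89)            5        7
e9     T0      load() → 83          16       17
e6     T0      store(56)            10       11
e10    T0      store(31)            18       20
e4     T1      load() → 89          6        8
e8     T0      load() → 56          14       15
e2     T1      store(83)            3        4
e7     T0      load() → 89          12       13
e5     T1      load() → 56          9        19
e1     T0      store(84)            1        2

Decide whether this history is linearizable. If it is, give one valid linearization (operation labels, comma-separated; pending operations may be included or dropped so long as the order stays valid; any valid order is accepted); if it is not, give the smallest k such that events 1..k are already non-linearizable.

through event 12 a valid linearization exists; event 13 (e7 responding at time 13) ends that
every one of the 2 real-time-consistent orders over 6 completed atomic register ops fails the sequential spec
include/drop combinations of the 1 pending operation (e5) were all tried; none helps
for example e1, e2, e3, e4, e6, e7 (pending dropped) fails at step 6: e7 load() → 89 is not legal there
for example e1, e2, e4, e3, e6, e7 (pending dropped) fails at step 3: e4 load() → 89 is not legal there

not linearizable — minimal violating prefix: 13 events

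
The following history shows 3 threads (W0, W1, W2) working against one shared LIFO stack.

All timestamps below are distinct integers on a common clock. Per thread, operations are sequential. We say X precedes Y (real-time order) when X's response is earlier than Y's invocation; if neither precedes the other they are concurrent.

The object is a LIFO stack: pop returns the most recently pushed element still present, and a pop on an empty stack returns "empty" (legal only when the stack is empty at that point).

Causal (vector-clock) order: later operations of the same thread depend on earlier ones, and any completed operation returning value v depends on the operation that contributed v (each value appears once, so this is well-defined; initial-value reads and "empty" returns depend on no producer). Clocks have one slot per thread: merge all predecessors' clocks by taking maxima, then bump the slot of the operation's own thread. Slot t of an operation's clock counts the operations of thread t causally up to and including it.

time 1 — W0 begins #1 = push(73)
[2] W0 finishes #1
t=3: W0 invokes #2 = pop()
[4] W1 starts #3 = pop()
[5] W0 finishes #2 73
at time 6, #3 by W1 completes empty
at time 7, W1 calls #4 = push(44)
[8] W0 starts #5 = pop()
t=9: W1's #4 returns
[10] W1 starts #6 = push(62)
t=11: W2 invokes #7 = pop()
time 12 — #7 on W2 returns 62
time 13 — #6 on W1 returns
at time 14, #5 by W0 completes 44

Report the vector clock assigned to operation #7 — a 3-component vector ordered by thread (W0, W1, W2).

(0, 3, 1)

VC(#3, invoked at 4): no causal predecessors; +1 on W1 → (0, 1, 0)
VC(#1, invoked at 1): no causal predecessors; +1 on W0 → (1, 0, 0)
merge at #4 (invoked 7): VC(#3)=(0, 1, 0), own-thread bump on W1 → (0, 2, 0)
merge at #2 (invoked 3): VC(#1)=(1, 0, 0), own-thread bump on W0 → (2, 0, 0)
merge at #6 (invoked 10): VC(#4)=(0, 2, 0), own-thread bump on W1 → (0, 3, 0)
merge at #7 (invoked 11): VC(#6)=(0, 3, 0), own-thread bump on W2 → (0, 3, 1)
merge at #5 (invoked 8): VC(#2)=(2, 0, 0), VC(#4)=(0, 2, 0), own-thread bump on W0 → (3, 2, 0)
target: VC(#7) = (0, 3, 1)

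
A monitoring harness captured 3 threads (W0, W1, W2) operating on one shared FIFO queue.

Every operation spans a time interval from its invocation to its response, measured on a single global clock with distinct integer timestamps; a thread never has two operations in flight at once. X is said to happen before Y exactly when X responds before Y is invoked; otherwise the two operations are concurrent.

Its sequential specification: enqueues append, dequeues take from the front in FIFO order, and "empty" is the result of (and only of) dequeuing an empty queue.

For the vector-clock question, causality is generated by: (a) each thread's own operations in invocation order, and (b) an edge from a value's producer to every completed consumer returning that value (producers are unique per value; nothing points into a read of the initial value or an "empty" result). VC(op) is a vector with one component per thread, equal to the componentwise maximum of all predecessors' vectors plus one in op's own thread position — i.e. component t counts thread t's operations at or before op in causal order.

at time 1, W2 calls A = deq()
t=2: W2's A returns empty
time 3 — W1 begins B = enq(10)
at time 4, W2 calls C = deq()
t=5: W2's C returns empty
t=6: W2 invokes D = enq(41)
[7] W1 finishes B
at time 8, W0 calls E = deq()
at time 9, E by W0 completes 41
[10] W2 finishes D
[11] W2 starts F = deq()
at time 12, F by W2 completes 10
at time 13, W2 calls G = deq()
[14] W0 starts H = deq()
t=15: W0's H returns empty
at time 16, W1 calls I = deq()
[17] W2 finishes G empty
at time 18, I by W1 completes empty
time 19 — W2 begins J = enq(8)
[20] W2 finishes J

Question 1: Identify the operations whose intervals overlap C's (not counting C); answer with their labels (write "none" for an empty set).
B

C spans [4,5]; an op avoiding the whole window 4..5 is ordered, any other is concurrent
A [1,2]: before
B [3,7]: concurrent
D [6,10]: after
E [8,9]: after
F [11,12]: after
G [13,17]: after
H [14,15]: after
I [16,18]: after
J [19,20]: after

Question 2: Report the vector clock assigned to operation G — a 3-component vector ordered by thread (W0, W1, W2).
(0, 1, 5)

VC(A, invoked at 1): no causal predecessors; +1 on W2 → (0, 0, 1)
VC(B, invoked at 3): no causal predecessors; +1 on W1 → (0, 1, 0)
C, invoked 4, takes VC(A)=(0, 0, 1) under max, adds 1 for W2 → (0, 0, 2)
I, invoked 16, takes VC(B)=(0, 1, 0) under max, adds 1 for W1 → (0, 2, 0)
D, invoked 6, takes VC(C)=(0, 0, 2) under max, adds 1 for W2 → (0, 0, 3)
E, invoked 8, takes VC(D)=(0, 0, 3) under max, adds 1 for W0 → (1, 0, 3)
F, invoked 11, takes VC(B)=(0, 1, 0), VC(D)=(0, 0, 3) under max, adds 1 for W2 → (0, 1, 4)
H, invoked 14, takes VC(E)=(1, 0, 3) under max, adds 1 for W0 → (2, 0, 3)
G, invoked 13, takes VC(F)=(0, 1, 4) under max, adds 1 for W2 → (0, 1, 5)
J, invoked 19, takes VC(G)=(0, 1, 5) under max, adds 1 for W2 → (0, 1, 6)
target: VC(G) = (0, 1, 5)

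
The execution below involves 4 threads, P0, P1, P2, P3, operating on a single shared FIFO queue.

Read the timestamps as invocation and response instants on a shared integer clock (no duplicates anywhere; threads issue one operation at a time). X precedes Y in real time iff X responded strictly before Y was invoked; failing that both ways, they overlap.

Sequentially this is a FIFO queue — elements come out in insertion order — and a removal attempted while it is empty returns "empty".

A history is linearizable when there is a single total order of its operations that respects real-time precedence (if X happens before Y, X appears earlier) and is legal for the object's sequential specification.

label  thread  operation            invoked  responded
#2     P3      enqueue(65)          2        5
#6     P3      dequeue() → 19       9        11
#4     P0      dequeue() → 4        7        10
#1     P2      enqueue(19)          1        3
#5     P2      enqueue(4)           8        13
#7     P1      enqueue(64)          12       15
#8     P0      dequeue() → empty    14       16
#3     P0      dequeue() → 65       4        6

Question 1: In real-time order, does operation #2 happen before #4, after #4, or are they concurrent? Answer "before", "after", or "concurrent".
Answer: before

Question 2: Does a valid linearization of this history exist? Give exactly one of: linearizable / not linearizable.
linearizable

one valid linearization: #2, #1, #3, #5, #6, #4, #8, #7
after step 1 (#2 enqueue(65)): queue <65>
after step 2 (#1 enqueue(19)): queue <65,19>
after step 3 (#3 dequeue() → 65): queue <19>
after step 4 (#5 enqueue(4)): queue <19,4>
after step 5 (#6 dequeue() → 19): queue <4>
after step 6 (#4 dequeue() → 4): queue <>
after step 7 (#8 dequeue() → empty): queue <>
after step 8 (#7 enqueue(64)): queue <64>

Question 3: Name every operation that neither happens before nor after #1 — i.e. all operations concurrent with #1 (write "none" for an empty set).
Answer: #2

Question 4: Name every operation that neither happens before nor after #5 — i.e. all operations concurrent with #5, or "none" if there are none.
Answer: #4, #6, #7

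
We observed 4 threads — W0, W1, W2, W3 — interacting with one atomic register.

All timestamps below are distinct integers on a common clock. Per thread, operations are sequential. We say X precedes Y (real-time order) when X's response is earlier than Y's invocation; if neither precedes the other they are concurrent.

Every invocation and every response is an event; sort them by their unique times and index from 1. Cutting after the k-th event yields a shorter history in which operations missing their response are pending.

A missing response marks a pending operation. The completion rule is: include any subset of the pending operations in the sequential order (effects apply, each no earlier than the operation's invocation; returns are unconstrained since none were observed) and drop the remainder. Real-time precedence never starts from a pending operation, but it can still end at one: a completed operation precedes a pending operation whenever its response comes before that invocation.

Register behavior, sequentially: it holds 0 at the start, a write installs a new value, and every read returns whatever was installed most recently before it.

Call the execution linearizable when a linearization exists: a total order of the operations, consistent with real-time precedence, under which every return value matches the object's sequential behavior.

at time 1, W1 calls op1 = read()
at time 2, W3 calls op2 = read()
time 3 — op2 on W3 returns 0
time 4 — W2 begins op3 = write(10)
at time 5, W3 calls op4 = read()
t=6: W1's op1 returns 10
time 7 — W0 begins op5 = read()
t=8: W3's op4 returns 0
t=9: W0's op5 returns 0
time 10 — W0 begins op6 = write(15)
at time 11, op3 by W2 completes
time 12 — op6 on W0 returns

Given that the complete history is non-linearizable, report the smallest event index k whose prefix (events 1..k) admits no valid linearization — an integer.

one valid order for events 1..8 is op2, op4, op3, op1:
after step 1 (op2 read() → 0): value 0
after step 2 (op4 read() → 0): value 0
after step 3 (op3 write(10) (pending, included)): value 10
after step 4 (op1 read() → 10): value 10
with event 9 included (op5 responding at time 9), all real-time-consistent orders fail
every completion of the 1 pending operation (op3) was checked; none linearizes
one such order, op1, op2, op4, op5 (pending dropped), breaks at step 1 where op1 read() → 10 is illegal
one such order, op1, op2, op5, op4 (pending dropped), breaks at step 1 where op1 read() → 10 is illegal

9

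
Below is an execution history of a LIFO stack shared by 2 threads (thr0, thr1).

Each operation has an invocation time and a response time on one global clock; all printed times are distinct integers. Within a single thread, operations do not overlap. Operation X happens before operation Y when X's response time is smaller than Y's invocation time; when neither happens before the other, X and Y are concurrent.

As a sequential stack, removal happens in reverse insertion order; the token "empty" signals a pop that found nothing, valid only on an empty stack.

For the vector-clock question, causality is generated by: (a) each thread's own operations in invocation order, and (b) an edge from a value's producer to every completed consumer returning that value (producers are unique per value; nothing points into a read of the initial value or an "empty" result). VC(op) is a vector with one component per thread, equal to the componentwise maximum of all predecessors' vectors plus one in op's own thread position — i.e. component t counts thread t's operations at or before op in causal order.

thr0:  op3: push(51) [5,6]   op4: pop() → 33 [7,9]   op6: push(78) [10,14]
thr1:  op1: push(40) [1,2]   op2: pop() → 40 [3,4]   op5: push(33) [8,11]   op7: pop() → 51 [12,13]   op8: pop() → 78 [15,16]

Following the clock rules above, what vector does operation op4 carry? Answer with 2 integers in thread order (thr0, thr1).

VC(op1, invoked at 1): no causal predecessors; +1 on thr1 → (0, 1)
VC(op3, invoked at 5): no causal predecessors; +1 on thr0 → (1, 0)
VC(op2, invoked at 3): max of VC(op1)=(0, 1), then +1 on thread thr1 → (0, 2)
VC(op5, invoked at 8): max of VC(op2)=(0, 2), then +1 on thread thr1 → (0, 3)
VC(op7, invoked at 12): max of VC(op3)=(1, 0), VC(op5)=(0, 3), then +1 on thread thr1 → (1, 4)
VC(op4, invoked at 7): max of VC(op3)=(1, 0), VC(op5)=(0, 3), then +1 on thread thr0 → (2, 3)
VC(op6, invoked at 10): max of VC(op4)=(2, 3), then +1 on thread thr0 → (3, 3)
VC(op8, invoked at 15): max of VC(op6)=(3, 3), VC(op7)=(1, 4), then +1 on thread thr1 → (3, 5)
target: VC(op4) = (2, 3)

(2, 3)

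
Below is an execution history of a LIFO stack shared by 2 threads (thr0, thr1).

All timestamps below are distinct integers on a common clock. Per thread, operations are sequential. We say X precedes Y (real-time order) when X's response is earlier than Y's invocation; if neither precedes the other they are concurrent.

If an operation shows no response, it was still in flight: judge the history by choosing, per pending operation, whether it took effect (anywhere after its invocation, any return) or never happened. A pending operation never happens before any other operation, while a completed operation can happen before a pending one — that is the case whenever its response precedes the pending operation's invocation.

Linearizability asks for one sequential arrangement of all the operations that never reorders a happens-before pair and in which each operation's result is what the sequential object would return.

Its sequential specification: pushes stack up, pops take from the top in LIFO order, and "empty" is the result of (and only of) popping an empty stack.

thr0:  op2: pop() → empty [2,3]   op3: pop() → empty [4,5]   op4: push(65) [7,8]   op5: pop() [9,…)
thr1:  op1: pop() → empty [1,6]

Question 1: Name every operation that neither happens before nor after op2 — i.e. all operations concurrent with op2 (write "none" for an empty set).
op2 spans [2,3]; an op avoiding the whole window 2..3 is ordered, any other is concurrent
op1 [1,6]: concurrent
op3 [4,5]: after
op4 [7,8]: after
op5 [9,…): after

op1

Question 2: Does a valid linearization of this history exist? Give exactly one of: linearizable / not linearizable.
witness order: op1, op2, op3, op4
step 1: op1 pop() → empty — stack <>
step 2: op2 pop() → empty — stack <>
step 3: op3 pop() → empty — stack <>
step 4: op4 push(65) — stack <65>

linearizable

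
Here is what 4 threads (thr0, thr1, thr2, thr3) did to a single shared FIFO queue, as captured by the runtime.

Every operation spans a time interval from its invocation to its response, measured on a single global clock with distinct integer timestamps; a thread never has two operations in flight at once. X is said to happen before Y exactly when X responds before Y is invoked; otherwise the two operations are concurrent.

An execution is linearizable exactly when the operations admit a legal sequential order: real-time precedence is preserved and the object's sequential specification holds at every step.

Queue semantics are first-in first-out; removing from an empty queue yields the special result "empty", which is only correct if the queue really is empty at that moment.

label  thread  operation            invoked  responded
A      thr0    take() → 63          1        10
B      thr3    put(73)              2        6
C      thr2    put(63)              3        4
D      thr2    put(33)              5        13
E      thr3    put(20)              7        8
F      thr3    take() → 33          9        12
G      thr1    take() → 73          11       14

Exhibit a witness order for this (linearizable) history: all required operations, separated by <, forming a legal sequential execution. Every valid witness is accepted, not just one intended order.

step 1: C put(63) — queue <63>
step 2: A take() → 63 — queue <>
step 3: B put(73) — queue <73>
step 4: D put(33) — queue <73,33>
step 5: E put(20) — queue <73,33,20>
step 6: G take() → 73 — queue <33,20>
step 7: F take() → 33 — queue <20>

C < A < B < D < E < G < F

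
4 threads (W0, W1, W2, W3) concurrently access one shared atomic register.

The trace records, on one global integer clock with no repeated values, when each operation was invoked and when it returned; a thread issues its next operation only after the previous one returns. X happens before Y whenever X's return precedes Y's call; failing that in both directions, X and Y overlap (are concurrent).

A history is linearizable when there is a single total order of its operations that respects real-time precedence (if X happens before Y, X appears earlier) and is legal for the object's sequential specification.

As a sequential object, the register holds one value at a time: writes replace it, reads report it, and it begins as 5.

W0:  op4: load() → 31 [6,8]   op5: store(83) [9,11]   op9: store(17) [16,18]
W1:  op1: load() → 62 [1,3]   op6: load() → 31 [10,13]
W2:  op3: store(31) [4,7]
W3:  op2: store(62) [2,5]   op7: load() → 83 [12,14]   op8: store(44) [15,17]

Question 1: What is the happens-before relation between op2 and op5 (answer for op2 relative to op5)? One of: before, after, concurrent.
before

op2 spans [2,5], op5 spans [9,11]
resp(op2)=5 < inv(op5)=9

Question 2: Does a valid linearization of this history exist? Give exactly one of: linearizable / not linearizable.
linearizable

a witness: op2, op1, op3, op4, op6, op5, op7, op8, op9
after step 1 (op2 store(62)): value 62
after step 2 (op1 load() → 62): value 62
after step 3 (op3 store(31)): value 31
after step 4 (op4 load() → 31): value 31
after step 5 (op6 load() → 31): value 31
after step 6 (op5 store(83)): value 83
after step 7 (op7 load() → 83): value 83
after step 8 (op8 store(44)): value 44
after step 9 (op9 store(17)): value 17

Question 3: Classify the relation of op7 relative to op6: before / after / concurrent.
concurrent

op7 spans [12,14], op6 spans [10,13]
the intervals overlap in both directions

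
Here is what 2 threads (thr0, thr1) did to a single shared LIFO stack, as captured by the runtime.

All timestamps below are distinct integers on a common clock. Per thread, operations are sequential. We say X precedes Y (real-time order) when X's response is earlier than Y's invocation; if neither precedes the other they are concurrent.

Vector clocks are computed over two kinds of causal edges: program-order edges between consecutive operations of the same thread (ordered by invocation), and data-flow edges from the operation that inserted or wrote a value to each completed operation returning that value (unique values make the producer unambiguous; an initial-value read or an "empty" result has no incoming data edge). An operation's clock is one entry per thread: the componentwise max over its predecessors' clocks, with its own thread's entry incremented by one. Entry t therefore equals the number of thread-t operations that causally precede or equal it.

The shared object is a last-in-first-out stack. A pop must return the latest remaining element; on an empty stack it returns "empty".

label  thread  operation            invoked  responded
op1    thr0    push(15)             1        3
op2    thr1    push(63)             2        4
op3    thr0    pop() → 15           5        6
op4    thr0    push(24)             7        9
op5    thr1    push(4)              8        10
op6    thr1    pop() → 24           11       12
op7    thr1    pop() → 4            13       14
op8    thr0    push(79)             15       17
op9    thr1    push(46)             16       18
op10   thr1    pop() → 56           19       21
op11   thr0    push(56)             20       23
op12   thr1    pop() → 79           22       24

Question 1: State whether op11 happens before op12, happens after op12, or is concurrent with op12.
op11 spans [20,23], op12 spans [22,24]
the intervals overlap in both directions

concurrent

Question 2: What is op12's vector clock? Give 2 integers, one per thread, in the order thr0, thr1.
VC(op2, invoked at 2): no causal predecessors; +1 on thr1 → (0, 1)
VC(op1, invoked at 1): no causal predecessors; +1 on thr0 → (1, 0)
invoked at 8, op5 merges VC(op2)=(0, 1) and bumps thr1's slot → (0, 2)
invoked at 5, op3 merges VC(op1)=(1, 0) and bumps thr0's slot → (2, 0)
invoked at 7, op4 merges VC(op3)=(2, 0) and bumps thr0's slot → (3, 0)
invoked at 15, op8 merges VC(op4)=(3, 0) and bumps thr0's slot → (4, 0)
invoked at 20, op11 merges VC(op8)=(4, 0) and bumps thr0's slot → (5, 0)
invoked at 11, op6 merges VC(op4)=(3, 0), VC(op5)=(0, 2) and bumps thr1's slot → (3, 3)
invoked at 13, op7 merges VC(op5)=(0, 2), VC(op6)=(3, 3) and bumps thr1's slot → (3, 4)
invoked at 16, op9 merges VC(op7)=(3, 4) and bumps thr1's slot → (3, 5)
invoked at 19, op10 merges VC(op9)=(3, 5), VC(op11)=(5, 0) and bumps thr1's slot → (5, 6)
invoked at 22, op12 merges VC(op8)=(4, 0), VC(op10)=(5, 6) and bumps thr1's slot → (5, 7)
target: VC(op12) = (5, 7)

(5, 7)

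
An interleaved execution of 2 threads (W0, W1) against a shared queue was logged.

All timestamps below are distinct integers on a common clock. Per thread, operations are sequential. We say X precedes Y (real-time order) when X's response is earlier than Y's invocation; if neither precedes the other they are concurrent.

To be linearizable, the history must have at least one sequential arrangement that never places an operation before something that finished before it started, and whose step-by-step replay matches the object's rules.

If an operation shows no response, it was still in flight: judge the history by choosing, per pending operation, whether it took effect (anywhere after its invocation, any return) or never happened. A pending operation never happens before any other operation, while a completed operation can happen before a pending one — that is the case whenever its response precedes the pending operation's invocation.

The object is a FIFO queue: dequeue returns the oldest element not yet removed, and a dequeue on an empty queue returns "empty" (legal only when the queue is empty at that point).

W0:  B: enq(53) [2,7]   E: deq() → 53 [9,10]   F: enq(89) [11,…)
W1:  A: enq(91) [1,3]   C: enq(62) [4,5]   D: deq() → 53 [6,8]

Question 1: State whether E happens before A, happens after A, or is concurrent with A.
E spans [9,10], A spans [1,3]
resp(A)=3 < inv(E)=9

after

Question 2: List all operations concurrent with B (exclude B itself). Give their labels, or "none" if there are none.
B spans [2,7]: anything still running between times 2 and 7 counts as concurrent
A [1,3]: concurrent
C [4,5]: concurrent
D [6,8]: concurrent
E [9,10]: after
F [11,…): after

A, C, D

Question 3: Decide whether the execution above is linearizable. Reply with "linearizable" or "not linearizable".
prefix check: 1..9 passes, 1..10 fails once E's time-10 response joins
5 completed operations, 4 real-time-consistent orders — every queue replay fails
for example A, B, C, D, E fails at step 4: D deq() → 53 is not legal there
for example A, C, B, D, E fails at step 4: D deq() → 53 is not legal there

not linearizable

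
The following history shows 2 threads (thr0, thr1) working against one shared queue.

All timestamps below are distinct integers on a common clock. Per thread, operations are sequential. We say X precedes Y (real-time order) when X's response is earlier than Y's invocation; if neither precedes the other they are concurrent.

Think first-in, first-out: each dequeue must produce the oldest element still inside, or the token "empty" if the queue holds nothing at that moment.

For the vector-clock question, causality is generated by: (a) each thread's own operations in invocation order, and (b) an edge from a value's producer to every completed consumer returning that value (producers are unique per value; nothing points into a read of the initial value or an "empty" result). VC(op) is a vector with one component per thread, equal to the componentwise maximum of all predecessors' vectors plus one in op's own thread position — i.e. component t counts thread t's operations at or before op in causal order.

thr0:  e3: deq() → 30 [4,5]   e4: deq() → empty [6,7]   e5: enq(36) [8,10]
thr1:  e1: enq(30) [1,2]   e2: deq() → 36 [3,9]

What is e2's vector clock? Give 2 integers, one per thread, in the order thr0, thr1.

e1, invoked 1, has no incoming edges; only thr1's bump applies → (0, 1)
e3, invoked 4, takes VC(e1)=(0, 1) under max, adds 1 for thr0 → (1, 1)
e4, invoked 6, takes VC(e3)=(1, 1) under max, adds 1 for thr0 → (2, 1)
e5, invoked 8, takes VC(e4)=(2, 1) under max, adds 1 for thr0 → (3, 1)
e2, invoked 3, takes VC(e1)=(0, 1), VC(e5)=(3, 1) under max, adds 1 for thr1 → (3, 2)
target: VC(e2) = (3, 2)

(3, 2)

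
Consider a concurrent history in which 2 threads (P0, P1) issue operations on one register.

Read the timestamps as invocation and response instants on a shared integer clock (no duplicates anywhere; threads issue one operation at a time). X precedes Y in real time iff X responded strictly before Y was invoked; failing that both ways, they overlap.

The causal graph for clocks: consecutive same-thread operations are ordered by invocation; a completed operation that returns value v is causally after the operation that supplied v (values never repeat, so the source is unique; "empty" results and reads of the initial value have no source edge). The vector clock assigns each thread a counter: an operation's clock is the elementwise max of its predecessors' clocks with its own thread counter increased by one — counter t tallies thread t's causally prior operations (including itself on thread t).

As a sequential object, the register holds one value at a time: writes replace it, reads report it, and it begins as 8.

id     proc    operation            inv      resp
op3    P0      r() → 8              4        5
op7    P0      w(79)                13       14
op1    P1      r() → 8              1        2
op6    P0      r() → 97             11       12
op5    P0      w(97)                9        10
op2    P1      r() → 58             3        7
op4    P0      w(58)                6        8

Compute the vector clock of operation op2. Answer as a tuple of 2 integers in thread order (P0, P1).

(2, 2)

op1 (invocation 1): nothing precedes it; P1's component alone gives (0, 1)
op3 (invocation 4): nothing precedes it; P0's component alone gives (1, 0)
VC(op4, invoked at 6): max of VC(op3)=(1, 0), then +1 on thread P0 → (2, 0)
VC(op5, invoked at 9): max of VC(op4)=(2, 0), then +1 on thread P0 → (3, 0)
VC(op2, invoked at 3): max of VC(op1)=(0, 1), VC(op4)=(2, 0), then +1 on thread P1 → (2, 2)
VC(op6, invoked at 11): max of VC(op5)=(3, 0), then +1 on thread P0 → (4, 0)
VC(op7, invoked at 13): max of VC(op6)=(4, 0), then +1 on thread P0 → (5, 0)
target: VC(op2) = (2, 2)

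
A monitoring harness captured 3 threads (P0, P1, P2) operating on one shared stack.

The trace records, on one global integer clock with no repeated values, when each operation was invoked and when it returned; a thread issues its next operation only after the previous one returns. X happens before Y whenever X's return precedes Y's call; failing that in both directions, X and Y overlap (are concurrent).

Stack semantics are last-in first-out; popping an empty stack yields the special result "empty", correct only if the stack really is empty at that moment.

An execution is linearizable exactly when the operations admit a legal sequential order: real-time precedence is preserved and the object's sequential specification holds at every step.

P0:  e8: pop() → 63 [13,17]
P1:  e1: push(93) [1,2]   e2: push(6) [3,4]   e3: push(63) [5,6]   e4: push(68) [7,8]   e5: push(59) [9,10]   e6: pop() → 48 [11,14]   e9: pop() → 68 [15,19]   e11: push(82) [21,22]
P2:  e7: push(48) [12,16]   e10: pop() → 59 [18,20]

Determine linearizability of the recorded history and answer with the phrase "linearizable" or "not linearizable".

already the first 17 events (up to e8's response at time 17) admit no linearization; the first 16 still do
every one of the 6 real-time-consistent orders over 8 completed stack ops fails the sequential spec
no completion choice of the 1 pending operation (e9) rescues it — every subset was tried
sample order e1, e2, e3, e4, e5, e6, e7, e8 (pending dropped) stalls at step 6 — e6 pop() → 48 has no legal effect
sample order e1, e2, e3, e4, e5, e6, e8, e7 (pending dropped) stalls at step 6 — e6 pop() → 48 has no legal effect

not linearizable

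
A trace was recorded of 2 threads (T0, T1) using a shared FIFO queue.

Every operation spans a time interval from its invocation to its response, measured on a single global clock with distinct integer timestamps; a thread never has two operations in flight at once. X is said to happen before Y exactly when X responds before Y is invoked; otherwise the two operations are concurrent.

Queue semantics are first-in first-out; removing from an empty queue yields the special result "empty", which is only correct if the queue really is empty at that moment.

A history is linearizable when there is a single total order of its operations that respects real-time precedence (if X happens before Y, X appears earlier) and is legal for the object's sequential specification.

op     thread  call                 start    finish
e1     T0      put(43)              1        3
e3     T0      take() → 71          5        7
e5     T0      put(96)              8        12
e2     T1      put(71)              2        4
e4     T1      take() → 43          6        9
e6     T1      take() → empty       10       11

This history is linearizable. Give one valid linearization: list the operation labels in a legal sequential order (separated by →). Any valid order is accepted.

e1 → e2 → e4 → e3 → e6 → e5

step 1: e1 put(43) — queue <43>
step 2: e2 put(71) — queue <43,71>
step 3: e4 take() → 43 — queue <71>
step 4: e3 take() → 71 — queue <>
step 5: e6 take() → empty — queue <>
step 6: e5 put(96) — queue <96>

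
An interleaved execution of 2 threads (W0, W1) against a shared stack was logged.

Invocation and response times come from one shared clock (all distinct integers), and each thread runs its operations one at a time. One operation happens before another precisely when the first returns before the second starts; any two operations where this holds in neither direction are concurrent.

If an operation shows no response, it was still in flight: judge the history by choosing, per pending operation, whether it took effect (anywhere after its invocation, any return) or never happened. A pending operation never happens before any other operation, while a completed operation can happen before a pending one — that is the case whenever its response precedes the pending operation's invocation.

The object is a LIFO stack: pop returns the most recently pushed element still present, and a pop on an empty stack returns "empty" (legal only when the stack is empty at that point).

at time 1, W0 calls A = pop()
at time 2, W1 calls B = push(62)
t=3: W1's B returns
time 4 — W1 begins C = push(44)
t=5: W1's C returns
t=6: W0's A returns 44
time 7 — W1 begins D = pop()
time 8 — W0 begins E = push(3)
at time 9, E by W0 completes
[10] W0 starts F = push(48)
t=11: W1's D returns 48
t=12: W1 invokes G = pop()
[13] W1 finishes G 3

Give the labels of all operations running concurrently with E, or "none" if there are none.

E spans [8,9]; an op avoiding the whole window 8..9 is ordered, any other is concurrent
A [1,6]: before
B [2,3]: before
C [4,5]: before
D [7,11]: concurrent
F [10,…): after
G [12,13]: after

D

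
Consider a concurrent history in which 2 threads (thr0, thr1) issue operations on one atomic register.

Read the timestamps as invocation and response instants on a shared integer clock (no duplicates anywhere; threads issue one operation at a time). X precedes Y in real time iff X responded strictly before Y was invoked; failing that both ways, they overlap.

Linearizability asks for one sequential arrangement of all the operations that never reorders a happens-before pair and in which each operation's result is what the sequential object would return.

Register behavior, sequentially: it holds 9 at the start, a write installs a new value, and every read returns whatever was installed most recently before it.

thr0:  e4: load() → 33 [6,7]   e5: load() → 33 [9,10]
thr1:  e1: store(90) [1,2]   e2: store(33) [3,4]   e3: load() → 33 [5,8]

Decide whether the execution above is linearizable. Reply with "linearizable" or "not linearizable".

linearizable

a witness: e1, e2, e3, e4, e5
1. e1 store(90), leaving value 90
2. e2 store(33), leaving value 33
3. e3 load() → 33, leaving value 33
4. e4 load() → 33, leaving value 33
5. e5 load() → 33, leaving value 33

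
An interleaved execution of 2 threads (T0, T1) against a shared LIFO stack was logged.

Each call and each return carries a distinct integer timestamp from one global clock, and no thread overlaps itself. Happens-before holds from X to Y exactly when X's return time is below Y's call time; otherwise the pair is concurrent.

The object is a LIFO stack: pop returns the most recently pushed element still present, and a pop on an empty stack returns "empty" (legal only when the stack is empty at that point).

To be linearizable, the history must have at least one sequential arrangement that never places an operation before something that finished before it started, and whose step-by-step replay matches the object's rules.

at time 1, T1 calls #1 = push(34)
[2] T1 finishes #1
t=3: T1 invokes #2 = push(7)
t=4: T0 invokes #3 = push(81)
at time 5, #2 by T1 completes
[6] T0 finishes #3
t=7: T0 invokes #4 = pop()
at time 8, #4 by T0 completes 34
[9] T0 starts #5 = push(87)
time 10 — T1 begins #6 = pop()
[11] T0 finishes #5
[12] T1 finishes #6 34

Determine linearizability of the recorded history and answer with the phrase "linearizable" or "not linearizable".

not linearizable

events 1..7 are fine; event 8 — the response of #4 at time 8 — makes the prefix non-linearizable
real-time-consistent orders of the 4 completed operations: 2 — all fail the LIFO stack replay
e.g. #1, #2, #3, #4: illegal at step 4, since #4 pop() → 34 cannot apply there
e.g. #1, #3, #2, #4: illegal at step 4, since #4 pop() → 34 cannot apply there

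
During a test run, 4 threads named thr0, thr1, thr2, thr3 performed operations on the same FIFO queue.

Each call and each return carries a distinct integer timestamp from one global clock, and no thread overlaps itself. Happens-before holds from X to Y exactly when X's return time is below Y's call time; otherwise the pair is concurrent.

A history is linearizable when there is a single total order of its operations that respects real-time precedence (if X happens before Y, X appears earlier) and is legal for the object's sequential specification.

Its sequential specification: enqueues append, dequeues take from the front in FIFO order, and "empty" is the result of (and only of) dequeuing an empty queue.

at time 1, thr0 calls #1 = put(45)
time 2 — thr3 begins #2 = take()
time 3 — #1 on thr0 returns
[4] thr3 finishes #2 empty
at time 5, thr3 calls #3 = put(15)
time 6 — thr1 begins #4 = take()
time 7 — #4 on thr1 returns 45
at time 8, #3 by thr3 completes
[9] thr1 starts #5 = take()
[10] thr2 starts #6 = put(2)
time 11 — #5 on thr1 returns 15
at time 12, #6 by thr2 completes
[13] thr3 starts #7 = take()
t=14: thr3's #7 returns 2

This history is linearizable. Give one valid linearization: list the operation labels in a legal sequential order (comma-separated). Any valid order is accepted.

step 1: #2 take() → empty — queue <>
step 2: #1 put(45) — queue <45>
step 3: #3 put(15) — queue <45,15>
step 4: #4 take() → 45 — queue <15>
step 5: #5 take() → 15 — queue <>
step 6: #6 put(2) — queue <2>
step 7: #7 take() → 2 — queue <>

#2, #1, #3, #4, #5, #6, #7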